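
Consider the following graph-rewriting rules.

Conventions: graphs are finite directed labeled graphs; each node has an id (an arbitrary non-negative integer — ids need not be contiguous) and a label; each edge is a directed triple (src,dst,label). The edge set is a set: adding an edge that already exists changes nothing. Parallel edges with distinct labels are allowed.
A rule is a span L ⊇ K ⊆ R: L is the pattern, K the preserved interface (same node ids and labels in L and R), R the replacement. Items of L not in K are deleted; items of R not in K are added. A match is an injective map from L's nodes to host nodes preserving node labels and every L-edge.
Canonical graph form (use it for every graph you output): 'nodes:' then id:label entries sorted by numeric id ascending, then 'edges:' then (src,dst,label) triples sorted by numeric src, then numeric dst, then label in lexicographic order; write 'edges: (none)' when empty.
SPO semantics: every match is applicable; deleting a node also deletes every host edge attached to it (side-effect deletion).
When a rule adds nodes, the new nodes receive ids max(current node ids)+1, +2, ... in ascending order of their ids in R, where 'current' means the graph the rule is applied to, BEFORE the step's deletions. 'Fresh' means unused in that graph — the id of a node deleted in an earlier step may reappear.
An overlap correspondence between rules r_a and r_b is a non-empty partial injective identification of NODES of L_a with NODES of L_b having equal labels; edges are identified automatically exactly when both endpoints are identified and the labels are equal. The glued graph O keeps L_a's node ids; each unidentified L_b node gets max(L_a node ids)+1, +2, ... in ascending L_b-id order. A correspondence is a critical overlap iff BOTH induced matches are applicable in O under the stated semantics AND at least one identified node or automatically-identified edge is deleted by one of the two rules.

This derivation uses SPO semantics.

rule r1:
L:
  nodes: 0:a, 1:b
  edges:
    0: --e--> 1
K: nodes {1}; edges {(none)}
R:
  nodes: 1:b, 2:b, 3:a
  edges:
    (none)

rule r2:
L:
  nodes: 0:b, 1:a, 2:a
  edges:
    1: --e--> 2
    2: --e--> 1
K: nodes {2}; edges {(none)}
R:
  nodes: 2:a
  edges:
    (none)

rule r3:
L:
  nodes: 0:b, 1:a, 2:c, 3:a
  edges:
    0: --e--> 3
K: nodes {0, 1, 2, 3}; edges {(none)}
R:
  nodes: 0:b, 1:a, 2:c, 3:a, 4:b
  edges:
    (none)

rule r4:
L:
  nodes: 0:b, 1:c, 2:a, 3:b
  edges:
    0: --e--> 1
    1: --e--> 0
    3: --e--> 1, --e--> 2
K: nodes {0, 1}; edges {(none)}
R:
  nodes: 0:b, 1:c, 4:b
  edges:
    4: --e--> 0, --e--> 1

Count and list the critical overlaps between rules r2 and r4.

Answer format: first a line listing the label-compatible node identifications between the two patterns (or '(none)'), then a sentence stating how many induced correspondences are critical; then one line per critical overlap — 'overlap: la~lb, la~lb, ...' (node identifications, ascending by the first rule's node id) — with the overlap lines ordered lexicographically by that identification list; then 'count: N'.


label-compatible node identifications between L(r2) and L(r4): 0~0, 0~3, 1~2, 2~2
8 of the induced correspondences are critical overlaps of r2 and r4.
overlap: 0~0
overlap: 0~0, 1~2
overlap: 0~0, 2~2
overlap: 0~3
overlap: 0~3, 1~2
overlap: 0~3, 2~2
overlap: 1~2
overlap: 2~2
count: 8


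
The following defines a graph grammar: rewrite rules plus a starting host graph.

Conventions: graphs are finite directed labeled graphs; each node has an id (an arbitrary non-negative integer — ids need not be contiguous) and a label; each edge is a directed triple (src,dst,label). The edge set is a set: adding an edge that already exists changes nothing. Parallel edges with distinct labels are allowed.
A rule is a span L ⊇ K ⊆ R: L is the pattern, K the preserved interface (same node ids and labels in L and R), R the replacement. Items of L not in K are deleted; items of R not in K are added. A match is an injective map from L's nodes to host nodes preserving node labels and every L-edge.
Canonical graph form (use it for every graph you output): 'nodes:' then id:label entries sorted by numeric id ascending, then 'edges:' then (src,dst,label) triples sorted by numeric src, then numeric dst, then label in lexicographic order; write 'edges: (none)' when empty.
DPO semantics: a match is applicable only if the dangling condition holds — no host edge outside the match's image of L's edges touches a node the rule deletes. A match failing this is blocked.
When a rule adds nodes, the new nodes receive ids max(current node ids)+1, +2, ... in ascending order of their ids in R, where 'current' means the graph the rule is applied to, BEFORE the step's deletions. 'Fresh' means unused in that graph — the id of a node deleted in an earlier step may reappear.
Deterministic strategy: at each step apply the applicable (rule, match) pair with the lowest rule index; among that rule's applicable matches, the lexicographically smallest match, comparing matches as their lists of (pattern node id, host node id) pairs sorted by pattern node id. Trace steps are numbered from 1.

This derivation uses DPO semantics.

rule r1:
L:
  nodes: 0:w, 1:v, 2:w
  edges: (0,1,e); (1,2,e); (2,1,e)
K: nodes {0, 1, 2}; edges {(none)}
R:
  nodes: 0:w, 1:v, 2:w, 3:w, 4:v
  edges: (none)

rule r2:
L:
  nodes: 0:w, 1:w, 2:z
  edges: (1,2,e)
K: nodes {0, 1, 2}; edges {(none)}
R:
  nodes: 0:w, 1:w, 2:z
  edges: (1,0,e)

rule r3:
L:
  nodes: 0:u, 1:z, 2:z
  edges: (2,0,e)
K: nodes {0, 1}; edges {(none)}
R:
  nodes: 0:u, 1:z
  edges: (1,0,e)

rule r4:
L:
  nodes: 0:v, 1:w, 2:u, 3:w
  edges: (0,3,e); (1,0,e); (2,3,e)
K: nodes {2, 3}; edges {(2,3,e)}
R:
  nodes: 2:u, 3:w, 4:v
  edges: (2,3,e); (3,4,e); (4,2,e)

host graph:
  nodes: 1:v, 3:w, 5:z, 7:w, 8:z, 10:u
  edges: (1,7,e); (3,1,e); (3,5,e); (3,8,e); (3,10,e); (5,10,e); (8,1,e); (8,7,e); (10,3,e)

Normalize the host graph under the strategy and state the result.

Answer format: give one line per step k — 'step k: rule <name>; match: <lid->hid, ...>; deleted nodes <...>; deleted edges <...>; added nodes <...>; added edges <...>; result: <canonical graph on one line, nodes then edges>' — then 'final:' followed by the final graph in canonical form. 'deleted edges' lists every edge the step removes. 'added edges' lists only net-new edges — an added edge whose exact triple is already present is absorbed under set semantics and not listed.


step 1: rule r2; match: 0->7, 1->3, 2->5; deleted nodes (none); deleted edges (3,5,e); added nodes (none); added edges (3,7,e); result: nodes: 1:v, 3:w, 5:z, 7:w, 8:z, 10:u edges: (1,7,e); (3,1,e); (3,7,e); (3,8,e); (3,10,e); (5,10,e); (8,1,e); (8,7,e); (10,3,e)
step 2: rule r2; match: 0->7, 1->3, 2->8; deleted nodes (none); deleted edges (3,8,e); added nodes (none); added edges (none); result: nodes: 1:v, 3:w, 5:z, 7:w, 8:z, 10:u edges: (1,7,e); (3,1,e); (3,7,e); (3,10,e); (5,10,e); (8,1,e); (8,7,e); (10,3,e)
step 3: rule r3; match: 0->10, 1->8, 2->5; deleted nodes 5; deleted edges (5,10,e); added nodes (none); added edges (8,10,e); result: nodes: 1:v, 3:w, 7:w, 8:z, 10:u edges: (1,7,e); (3,1,e); (3,7,e); (3,10,e); (8,1,e); (8,7,e); (8,10,e); (10,3,e)
final:
nodes: 1:v, 3:w, 7:w, 8:z, 10:u
edges: (1,7,e); (3,1,e); (3,7,e); (3,10,e); (8,1,e); (8,7,e); (8,10,e); (10,3,e)


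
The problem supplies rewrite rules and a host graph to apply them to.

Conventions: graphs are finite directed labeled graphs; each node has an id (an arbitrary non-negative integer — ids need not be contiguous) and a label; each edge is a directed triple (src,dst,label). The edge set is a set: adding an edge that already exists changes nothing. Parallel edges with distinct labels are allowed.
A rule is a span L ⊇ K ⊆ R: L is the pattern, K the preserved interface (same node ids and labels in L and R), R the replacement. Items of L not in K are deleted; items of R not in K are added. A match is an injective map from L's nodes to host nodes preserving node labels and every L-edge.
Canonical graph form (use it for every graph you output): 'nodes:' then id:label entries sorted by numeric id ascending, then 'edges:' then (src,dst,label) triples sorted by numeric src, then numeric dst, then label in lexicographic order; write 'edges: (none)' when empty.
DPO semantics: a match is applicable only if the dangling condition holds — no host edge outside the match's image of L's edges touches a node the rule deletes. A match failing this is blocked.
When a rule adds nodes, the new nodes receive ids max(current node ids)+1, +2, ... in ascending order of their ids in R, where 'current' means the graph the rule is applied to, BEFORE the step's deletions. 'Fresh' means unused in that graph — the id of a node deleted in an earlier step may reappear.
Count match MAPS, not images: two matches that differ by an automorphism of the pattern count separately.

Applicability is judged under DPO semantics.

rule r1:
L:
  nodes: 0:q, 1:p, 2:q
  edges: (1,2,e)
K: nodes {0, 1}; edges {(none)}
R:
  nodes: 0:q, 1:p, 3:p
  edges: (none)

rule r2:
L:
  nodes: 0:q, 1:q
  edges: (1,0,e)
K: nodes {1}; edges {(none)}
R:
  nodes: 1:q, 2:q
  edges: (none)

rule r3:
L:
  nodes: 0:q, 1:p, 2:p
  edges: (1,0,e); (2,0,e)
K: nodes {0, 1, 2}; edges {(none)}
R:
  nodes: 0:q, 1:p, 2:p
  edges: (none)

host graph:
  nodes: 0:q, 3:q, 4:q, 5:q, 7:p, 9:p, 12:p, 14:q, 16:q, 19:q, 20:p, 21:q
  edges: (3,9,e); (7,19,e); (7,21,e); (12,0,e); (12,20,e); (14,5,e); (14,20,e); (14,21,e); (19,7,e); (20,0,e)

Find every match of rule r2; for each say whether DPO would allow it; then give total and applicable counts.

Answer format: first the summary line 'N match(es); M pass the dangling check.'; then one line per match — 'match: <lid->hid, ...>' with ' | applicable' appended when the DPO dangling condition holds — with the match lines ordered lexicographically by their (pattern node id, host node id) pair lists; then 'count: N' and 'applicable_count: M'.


2 match(es); 1 pass the dangling check.
match: 0->5, 1->14 | applicable
match: 0->21, 1->14
count: 2
applicable_count: 1


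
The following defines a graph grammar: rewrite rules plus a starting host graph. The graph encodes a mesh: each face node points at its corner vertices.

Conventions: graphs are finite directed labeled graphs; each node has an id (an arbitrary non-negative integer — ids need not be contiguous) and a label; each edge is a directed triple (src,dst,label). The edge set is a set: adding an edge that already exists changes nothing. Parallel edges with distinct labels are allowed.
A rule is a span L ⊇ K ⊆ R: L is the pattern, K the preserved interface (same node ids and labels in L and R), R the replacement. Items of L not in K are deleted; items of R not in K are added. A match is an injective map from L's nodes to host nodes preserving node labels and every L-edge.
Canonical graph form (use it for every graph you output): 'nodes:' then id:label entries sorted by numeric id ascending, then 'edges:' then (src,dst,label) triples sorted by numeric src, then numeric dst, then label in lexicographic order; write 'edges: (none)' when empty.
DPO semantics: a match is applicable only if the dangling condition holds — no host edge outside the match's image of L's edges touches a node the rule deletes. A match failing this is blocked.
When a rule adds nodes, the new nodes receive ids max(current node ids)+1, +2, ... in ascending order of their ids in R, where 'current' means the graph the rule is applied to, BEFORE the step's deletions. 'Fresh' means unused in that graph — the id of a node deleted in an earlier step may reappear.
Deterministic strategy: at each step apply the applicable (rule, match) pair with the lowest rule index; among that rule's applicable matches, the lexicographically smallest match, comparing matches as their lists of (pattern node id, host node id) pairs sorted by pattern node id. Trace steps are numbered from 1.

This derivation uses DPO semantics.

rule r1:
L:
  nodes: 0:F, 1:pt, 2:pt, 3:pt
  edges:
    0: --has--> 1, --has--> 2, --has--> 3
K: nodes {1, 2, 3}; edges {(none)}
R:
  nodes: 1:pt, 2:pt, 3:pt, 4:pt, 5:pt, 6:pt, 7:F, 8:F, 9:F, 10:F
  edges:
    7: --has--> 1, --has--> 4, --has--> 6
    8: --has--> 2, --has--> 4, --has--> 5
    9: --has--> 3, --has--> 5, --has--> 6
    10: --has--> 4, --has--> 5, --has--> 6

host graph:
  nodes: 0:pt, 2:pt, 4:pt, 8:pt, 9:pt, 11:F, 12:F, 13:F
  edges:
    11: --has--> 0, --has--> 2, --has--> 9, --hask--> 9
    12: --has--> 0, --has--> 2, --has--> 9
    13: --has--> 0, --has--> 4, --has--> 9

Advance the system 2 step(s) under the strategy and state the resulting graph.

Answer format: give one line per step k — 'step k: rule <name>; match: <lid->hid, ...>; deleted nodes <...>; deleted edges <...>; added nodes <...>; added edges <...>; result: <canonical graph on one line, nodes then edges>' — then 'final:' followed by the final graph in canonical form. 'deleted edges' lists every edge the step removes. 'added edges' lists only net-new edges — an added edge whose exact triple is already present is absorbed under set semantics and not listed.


step 1: rule r1; match: 0->12, 1->0, 2->2, 3->9; deleted nodes 12; deleted edges (12,0,has); (12,2,has); (12,9,has); added nodes 14, 15, 16, 17, 18, 19, 20; added edges (17,0,has); (17,14,has); (17,16,has); (18,2,has); (18,14,has); (18,15,has); (19,9,has); (19,15,has); (19,16,has); (20,14,has); (20,15,has); (20,16,has); result: nodes: 0:pt, 2:pt, 4:pt, 8:pt, 9:pt, 11:F, 13:F, 14:pt, 15:pt, 16:pt, 17:F, 18:F, 19:F, 20:F edges: (11,0,has); (11,2,has); (11,9,has); (11,9,hask); (13,0,has); (13,4,has); (13,9,has); (17,0,has); (17,14,has); (17,16,has); (18,2,has); (18,14,has); (18,15,has); (19,9,has); (19,15,has); (19,16,has); (20,14,has); (20,15,has); (20,16,has)
step 2: rule r1; match: 0->13, 1->0, 2->4, 3->9; deleted nodes 13; deleted edges (13,0,has); (13,4,has); (13,9,has); added nodes 21, 22, 23, 24, 25, 26, 27; added edges (24,0,has); (24,21,has); (24,23,has); (25,4,has); (25,21,has); (25,22,has); (26,9,has); (26,22,has); (26,23,has); (27,21,has); (27,22,has); (27,23,has); result: nodes: 0:pt, 2:pt, 4:pt, 8:pt, 9:pt, 11:F, 14:pt, 15:pt, 16:pt, 17:F, 18:F, 19:F, 20:F, 21:pt, 22:pt, 23:pt, 24:F, 25:F, 26:F, 27:F edges: (11,0,has); (11,2,has); (11,9,has); (11,9,hask); (17,0,has); (17,14,has); (17,16,has); (18,2,has); (18,14,has); (18,15,has); (19,9,has); (19,15,has); (19,16,has); (20,14,has); (20,15,has); (20,16,has); (24,0,has); (24,21,has); (24,23,has); (25,4,has); (25,21,has); (25,22,has); (26,9,has); (26,22,has); (26,23,has); (27,21,has); (27,22,has); (27,23,has)
final:
nodes: 0:pt, 2:pt, 4:pt, 8:pt, 9:pt, 11:F, 14:pt, 15:pt, 16:pt, 17:F, 18:F, 19:F, 20:F, 21:pt, 22:pt, 23:pt, 24:F, 25:F, 26:F, 27:F
edges: (11,0,has); (11,2,has); (11,9,has); (11,9,hask); (17,0,has); (17,14,has); (17,16,has); (18,2,has); (18,14,has); (18,15,has); (19,9,has); (19,15,has); (19,16,has); (20,14,has); (20,15,has); (20,16,has); (24,0,has); (24,21,has); (24,23,has); (25,4,has); (25,21,has); (25,22,has); (26,9,has); (26,22,has); (26,23,has); (27,21,has); (27,22,has); (27,23,has)


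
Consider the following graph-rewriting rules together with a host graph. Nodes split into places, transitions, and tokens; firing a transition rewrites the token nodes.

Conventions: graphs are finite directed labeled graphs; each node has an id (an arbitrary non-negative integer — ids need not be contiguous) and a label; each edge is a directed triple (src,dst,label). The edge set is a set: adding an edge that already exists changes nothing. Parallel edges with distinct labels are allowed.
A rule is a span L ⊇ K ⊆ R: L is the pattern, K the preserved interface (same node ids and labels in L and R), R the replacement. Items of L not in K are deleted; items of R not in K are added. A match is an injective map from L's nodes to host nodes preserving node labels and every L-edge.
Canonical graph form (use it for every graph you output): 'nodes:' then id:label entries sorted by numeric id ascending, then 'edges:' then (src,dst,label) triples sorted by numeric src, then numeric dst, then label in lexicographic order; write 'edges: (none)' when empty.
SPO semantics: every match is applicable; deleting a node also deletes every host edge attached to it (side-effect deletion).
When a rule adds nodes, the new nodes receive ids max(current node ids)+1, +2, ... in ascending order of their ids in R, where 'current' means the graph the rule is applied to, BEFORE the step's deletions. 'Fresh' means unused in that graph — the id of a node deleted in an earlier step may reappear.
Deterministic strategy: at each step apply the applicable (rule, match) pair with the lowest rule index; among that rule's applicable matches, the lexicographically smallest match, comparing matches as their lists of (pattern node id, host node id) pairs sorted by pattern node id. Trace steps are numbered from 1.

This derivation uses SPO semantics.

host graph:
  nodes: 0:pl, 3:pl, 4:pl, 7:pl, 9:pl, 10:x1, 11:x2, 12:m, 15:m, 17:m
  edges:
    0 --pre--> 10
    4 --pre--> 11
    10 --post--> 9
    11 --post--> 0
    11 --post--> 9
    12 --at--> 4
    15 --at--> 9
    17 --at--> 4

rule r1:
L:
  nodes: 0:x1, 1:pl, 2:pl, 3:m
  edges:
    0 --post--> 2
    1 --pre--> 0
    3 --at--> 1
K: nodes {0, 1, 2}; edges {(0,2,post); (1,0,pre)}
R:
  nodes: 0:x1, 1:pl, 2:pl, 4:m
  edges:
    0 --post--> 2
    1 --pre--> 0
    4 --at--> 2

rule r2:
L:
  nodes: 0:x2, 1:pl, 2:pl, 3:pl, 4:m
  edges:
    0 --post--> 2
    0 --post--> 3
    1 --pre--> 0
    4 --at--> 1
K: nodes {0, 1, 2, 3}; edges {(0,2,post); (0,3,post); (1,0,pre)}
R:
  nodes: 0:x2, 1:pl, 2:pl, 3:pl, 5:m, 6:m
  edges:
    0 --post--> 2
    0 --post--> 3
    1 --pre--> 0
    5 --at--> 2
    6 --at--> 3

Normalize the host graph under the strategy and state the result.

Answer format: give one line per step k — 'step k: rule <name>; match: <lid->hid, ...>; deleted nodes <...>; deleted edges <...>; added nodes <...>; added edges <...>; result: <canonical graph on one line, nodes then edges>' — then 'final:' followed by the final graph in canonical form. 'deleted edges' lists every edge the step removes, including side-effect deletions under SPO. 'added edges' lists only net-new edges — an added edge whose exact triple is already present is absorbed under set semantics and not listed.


step 1: rule r2; match: 0->11, 1->4, 2->0, 3->9, 4->12; deleted nodes 12; deleted edges (12,4,at); added nodes 18, 19; added edges (18,0,at); (19,9,at); result: nodes: 0:pl, 3:pl, 4:pl, 7:pl, 9:pl, 10:x1, 11:x2, 15:m, 17:m, 18:m, 19:m edges: (0,10,pre); (4,11,pre); (10,9,post); (11,0,post); (11,9,post); (15,9,at); (17,4,at); (18,0,at); (19,9,at)
step 2: rule r1; match: 0->10, 1->0, 2->9, 3->18; deleted nodes 18; deleted edges (18,0,at); added nodes 20; added edges (20,9,at); result: nodes: 0:pl, 3:pl, 4:pl, 7:pl, 9:pl, 10:x1, 11:x2, 15:m, 17:m, 19:m, 20:m edges: (0,10,pre); (4,11,pre); (10,9,post); (11,0,post); (11,9,post); (15,9,at); (17,4,at); (19,9,at); (20,9,at)
step 3: rule r2; match: 0->11, 1->4, 2->0, 3->9, 4->17; deleted nodes 17; deleted edges (17,4,at); added nodes 21, 22; added edges (21,0,at); (22,9,at); result: nodes: 0:pl, 3:pl, 4:pl, 7:pl, 9:pl, 10:x1, 11:x2, 15:m, 19:m, 20:m, 21:m, 22:m edges: (0,10,pre); (4,11,pre); (10,9,post); (11,0,post); (11,9,post); (15,9,at); (19,9,at); (20,9,at); (21,0,at); (22,9,at)
step 4: rule r1; match: 0->10, 1->0, 2->9, 3->21; deleted nodes 21; deleted edges (21,0,at); added nodes 23; added edges (23,9,at); result: nodes: 0:pl, 3:pl, 4:pl, 7:pl, 9:pl, 10:x1, 11:x2, 15:m, 19:m, 20:m, 22:m, 23:m edges: (0,10,pre); (4,11,pre); (10,9,post); (11,0,post); (11,9,post); (15,9,at); (19,9,at); (20,9,at); (22,9,at); (23,9,at)
final:
nodes: 0:pl, 3:pl, 4:pl, 7:pl, 9:pl, 10:x1, 11:x2, 15:m, 19:m, 20:m, 22:m, 23:m
edges: (0,10,pre); (4,11,pre); (10,9,post); (11,0,post); (11,9,post); (15,9,at); (19,9,at); (20,9,at); (22,9,at); (23,9,at)


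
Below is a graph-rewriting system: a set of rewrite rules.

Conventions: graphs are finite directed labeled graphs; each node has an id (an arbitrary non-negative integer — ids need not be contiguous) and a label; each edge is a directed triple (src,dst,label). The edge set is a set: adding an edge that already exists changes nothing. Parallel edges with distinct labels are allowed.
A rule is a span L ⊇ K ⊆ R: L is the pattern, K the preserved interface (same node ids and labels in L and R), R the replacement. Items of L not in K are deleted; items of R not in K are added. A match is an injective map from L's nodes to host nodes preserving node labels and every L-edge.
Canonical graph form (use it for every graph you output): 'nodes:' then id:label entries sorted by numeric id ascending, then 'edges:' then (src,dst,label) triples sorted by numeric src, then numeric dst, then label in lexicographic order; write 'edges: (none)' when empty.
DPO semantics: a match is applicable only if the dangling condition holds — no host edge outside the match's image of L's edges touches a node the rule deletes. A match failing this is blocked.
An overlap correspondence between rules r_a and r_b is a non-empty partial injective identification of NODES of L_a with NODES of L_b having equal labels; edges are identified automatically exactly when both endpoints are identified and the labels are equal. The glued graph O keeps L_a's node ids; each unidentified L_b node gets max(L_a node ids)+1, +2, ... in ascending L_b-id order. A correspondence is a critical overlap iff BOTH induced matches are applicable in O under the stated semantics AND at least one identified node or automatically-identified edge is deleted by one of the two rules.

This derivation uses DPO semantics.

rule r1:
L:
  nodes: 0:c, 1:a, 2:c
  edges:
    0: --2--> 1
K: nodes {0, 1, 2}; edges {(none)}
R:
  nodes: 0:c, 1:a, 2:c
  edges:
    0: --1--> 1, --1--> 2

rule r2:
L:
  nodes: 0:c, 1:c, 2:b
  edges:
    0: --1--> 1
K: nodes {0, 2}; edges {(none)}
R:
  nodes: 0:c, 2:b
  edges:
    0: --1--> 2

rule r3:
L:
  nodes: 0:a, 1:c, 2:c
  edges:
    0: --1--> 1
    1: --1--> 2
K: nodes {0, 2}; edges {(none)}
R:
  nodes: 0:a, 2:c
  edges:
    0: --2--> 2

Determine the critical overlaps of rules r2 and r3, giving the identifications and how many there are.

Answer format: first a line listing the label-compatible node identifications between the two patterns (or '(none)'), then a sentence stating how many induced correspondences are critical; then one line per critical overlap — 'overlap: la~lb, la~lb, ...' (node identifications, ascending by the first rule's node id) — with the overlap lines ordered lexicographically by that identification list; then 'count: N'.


label-compatible node identifications between L(r2) and L(r3): 0~1, 0~2, 1~1, 1~2
1 of the induced correspondences is a critical overlap of r2 and r3.
overlap: 0~1, 1~2
count: 1


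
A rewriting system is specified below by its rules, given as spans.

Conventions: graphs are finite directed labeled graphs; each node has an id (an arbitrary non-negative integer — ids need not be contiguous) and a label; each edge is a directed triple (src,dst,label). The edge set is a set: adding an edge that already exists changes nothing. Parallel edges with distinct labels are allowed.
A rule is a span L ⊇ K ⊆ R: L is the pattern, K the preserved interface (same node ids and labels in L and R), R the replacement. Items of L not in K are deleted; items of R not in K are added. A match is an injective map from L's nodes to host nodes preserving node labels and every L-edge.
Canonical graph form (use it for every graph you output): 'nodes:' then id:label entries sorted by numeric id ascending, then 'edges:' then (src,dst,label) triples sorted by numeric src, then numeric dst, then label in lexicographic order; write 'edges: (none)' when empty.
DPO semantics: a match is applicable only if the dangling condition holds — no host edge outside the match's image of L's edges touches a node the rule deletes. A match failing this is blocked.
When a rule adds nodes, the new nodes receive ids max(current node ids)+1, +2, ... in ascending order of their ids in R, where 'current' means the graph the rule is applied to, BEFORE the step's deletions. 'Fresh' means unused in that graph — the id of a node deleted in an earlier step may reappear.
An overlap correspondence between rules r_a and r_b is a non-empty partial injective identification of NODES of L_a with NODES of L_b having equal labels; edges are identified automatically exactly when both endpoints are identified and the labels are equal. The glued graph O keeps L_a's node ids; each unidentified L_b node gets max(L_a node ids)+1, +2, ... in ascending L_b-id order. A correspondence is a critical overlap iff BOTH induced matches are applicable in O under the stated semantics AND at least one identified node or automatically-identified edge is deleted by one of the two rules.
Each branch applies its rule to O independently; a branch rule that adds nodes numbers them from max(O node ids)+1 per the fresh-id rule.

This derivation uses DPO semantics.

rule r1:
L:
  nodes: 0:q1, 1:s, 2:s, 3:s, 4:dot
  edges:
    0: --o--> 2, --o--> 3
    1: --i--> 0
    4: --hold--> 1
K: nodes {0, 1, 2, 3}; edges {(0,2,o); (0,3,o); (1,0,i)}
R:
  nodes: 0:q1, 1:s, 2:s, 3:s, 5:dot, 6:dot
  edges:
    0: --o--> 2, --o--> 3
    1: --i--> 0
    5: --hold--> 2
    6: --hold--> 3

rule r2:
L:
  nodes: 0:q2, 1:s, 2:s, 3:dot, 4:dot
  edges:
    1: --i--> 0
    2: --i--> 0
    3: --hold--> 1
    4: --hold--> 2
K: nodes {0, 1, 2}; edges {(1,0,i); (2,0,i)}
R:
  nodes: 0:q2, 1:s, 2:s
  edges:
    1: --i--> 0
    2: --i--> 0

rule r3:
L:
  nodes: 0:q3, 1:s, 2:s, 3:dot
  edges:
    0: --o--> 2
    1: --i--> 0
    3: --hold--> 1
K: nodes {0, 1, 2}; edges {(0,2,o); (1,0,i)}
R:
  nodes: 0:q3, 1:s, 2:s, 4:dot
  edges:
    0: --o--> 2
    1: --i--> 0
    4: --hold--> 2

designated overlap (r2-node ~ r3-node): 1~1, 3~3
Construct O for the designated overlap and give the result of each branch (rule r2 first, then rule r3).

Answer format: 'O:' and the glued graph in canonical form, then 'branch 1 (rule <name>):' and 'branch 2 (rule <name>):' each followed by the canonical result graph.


O:
nodes: 0:q2, 1:s, 2:s, 3:dot, 4:dot, 5:q3, 6:s
edges: (1,0,i); (1,5,i); (2,0,i); (3,1,hold); (4,2,hold); (5,6,o)
branch 1 (rule r2):
nodes: 0:q2, 1:s, 2:s, 5:q3, 6:s
edges: (1,0,i); (1,5,i); (2,0,i); (5,6,o)
branch 2 (rule r3):
nodes: 0:q2, 1:s, 2:s, 4:dot, 5:q3, 6:s, 7:dot
edges: (1,0,i); (1,5,i); (2,0,i); (4,2,hold); (5,6,o); (7,6,hold)


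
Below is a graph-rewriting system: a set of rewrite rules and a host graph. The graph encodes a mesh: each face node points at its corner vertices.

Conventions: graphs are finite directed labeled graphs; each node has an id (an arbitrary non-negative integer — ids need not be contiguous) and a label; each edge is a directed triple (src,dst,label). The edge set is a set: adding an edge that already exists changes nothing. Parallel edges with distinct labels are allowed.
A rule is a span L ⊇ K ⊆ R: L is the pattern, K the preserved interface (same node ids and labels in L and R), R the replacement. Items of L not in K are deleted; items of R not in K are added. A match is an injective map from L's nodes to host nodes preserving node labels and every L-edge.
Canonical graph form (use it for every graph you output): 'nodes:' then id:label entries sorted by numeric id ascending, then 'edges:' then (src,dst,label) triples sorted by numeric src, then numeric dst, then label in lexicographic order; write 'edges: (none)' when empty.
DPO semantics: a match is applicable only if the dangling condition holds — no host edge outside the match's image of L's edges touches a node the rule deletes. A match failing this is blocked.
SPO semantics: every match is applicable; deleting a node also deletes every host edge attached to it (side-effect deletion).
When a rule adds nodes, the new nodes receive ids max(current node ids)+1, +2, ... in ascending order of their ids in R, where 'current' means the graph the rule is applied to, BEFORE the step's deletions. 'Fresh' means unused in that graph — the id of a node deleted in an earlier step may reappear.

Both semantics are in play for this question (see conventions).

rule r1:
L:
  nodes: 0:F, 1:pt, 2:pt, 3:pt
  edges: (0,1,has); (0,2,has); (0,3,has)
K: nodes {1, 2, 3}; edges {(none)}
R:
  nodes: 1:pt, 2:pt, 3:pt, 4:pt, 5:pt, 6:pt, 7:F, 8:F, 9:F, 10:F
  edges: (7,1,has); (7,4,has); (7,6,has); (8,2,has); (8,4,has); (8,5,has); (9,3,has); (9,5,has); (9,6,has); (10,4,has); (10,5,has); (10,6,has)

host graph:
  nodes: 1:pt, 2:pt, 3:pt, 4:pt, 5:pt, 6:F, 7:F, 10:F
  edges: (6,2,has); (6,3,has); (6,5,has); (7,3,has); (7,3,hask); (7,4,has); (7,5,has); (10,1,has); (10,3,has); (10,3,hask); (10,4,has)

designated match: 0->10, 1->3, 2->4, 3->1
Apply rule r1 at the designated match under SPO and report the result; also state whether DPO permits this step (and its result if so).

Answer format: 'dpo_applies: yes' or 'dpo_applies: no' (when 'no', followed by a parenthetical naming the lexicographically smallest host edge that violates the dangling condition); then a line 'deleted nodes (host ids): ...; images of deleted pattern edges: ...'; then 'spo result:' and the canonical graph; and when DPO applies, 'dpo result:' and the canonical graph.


dpo_applies: no
(the rule deletes node 10, which keeps host edge (10,3,hask) outside the match image — the dangling condition fails, DPO blocks; SPO proceeds and side-deletes such edges)
deleted nodes (host ids): 10; images of deleted pattern edges: (10,1,has); (10,3,has); (10,4,has)
spo result:
nodes: 1:pt, 2:pt, 3:pt, 4:pt, 5:pt, 6:F, 7:F, 11:pt, 12:pt, 13:pt, 14:F, 15:F, 16:F, 17:F
edges: (6,2,has); (6,3,has); (6,5,has); (7,3,has); (7,3,hask); (7,4,has); (7,5,has); (14,3,has); (14,11,has); (14,13,has); (15,4,has); (15,11,has); (15,12,has); (16,1,has); (16,12,has); (16,13,has); (17,11,has); (17,12,has); (17,13,has)


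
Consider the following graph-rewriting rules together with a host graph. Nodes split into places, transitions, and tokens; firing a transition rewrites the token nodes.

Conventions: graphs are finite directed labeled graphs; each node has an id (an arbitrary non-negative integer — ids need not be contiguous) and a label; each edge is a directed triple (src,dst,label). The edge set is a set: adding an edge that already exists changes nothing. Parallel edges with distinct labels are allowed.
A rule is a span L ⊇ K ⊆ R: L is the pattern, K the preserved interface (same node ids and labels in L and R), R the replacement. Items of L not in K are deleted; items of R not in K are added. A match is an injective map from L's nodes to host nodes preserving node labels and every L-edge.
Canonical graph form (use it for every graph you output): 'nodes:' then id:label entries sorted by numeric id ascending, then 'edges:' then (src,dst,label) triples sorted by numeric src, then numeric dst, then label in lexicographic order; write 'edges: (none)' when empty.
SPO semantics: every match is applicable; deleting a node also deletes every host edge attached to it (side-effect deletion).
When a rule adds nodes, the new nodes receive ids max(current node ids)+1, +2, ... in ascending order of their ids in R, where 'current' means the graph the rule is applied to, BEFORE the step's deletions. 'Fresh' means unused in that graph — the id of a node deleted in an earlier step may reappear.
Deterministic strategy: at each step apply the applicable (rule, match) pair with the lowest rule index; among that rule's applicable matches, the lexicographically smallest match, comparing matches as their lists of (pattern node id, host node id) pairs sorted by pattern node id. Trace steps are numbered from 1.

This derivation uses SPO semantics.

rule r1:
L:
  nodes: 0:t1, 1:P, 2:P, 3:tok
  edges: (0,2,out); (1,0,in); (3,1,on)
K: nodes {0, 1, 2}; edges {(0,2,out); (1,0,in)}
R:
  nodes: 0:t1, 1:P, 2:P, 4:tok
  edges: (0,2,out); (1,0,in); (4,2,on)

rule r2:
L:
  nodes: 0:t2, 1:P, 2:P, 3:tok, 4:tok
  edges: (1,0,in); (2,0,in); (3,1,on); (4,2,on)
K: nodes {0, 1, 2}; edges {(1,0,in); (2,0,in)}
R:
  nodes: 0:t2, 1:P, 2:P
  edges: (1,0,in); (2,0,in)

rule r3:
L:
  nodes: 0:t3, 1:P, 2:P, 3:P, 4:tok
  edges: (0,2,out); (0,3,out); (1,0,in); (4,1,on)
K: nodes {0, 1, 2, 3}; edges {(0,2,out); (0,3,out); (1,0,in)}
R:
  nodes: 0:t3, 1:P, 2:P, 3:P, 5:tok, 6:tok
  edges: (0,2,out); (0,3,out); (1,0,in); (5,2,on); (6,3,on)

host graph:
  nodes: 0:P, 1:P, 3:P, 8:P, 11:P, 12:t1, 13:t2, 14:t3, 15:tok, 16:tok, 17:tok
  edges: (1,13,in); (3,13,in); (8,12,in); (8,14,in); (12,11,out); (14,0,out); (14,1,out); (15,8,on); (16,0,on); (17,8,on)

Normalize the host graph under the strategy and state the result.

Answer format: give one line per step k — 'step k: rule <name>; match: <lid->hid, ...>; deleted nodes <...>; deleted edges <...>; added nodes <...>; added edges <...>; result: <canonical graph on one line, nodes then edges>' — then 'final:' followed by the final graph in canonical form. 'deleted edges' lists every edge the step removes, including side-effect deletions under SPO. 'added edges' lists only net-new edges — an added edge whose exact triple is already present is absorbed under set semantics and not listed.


step 1: rule r1; match: 0->12, 1->8, 2->11, 3->15; deleted nodes 15; deleted edges (15,8,on); added nodes 18; added edges (18,11,on); result: nodes: 0:P, 1:P, 3:P, 8:P, 11:P, 12:t1, 13:t2, 14:t3, 16:tok, 17:tok, 18:tok edges: (1,13,in); (3,13,in); (8,12,in); (8,14,in); (12,11,out); (14,0,out); (14,1,out); (16,0,on); (17,8,on); (18,11,on)
step 2: rule r1; match: 0->12, 1->8, 2->11, 3->17; deleted nodes 17; deleted edges (17,8,on); added nodes 19; added edges (19,11,on); result: nodes: 0:P, 1:P, 3:P, 8:P, 11:P, 12:t1, 13:t2, 14:t3, 16:tok, 18:tok, 19:tok edges: (1,13,in); (3,13,in); (8,12,in); (8,14,in); (12,11,out); (14,0,out); (14,1,out); (16,0,on); (18,11,on); (19,11,on)
final:
nodes: 0:P, 1:P, 3:P, 8:P, 11:P, 12:t1, 13:t2, 14:t3, 16:tok, 18:tok, 19:tok
edges: (1,13,in); (3,13,in); (8,12,in); (8,14,in); (12,11,out); (14,0,out); (14,1,out); (16,0,on); (18,11,on); (19,11,on)


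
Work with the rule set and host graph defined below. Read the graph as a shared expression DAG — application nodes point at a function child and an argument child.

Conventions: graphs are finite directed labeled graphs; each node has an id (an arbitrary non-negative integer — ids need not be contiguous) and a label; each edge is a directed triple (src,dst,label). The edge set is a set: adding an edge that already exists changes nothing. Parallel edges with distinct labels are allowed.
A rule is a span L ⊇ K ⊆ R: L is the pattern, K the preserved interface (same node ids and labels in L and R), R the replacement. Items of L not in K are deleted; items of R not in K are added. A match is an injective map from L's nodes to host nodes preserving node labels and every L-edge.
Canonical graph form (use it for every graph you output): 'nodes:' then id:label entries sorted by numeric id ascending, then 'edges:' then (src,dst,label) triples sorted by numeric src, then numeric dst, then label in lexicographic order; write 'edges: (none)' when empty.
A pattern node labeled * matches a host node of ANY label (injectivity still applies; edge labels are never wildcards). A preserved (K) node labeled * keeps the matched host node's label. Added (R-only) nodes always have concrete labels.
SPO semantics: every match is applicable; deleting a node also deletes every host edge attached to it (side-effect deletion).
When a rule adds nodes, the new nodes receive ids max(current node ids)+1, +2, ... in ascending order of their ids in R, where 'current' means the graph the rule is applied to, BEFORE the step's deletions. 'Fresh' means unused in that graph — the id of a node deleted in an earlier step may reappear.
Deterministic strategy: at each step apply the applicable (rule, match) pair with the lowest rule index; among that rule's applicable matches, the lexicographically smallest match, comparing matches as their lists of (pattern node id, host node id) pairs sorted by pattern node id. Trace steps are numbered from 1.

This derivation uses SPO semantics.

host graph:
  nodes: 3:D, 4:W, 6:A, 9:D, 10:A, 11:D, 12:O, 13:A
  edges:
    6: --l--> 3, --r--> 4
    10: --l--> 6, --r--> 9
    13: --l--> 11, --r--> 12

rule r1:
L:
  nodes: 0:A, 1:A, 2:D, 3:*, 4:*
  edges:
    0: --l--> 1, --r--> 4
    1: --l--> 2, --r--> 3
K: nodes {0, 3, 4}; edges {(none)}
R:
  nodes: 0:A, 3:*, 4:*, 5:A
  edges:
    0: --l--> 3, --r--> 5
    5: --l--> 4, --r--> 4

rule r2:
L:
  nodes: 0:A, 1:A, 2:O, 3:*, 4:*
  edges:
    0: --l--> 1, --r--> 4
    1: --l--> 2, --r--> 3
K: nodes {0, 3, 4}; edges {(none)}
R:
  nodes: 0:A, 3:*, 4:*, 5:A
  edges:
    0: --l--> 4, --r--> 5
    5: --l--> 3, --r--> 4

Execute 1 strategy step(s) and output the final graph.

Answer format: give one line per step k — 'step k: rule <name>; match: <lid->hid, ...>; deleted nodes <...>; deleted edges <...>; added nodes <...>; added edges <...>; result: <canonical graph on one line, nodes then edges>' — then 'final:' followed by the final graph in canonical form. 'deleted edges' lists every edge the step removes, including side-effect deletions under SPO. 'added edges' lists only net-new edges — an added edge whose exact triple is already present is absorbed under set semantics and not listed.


step 1: rule r1; match: 0->10, 1->6, 2->3, 3->4, 4->9; deleted nodes 3, 6; deleted edges (6,3,l); (6,4,r); (10,6,l); (10,9,r); added nodes 14; added edges (10,4,l); (10,14,r); (14,9,l); (14,9,r); result: nodes: 4:W, 9:D, 10:A, 11:D, 12:O, 13:A, 14:A edges: (10,4,l); (10,14,r); (13,11,l); (13,12,r); (14,9,l); (14,9,r)
final:
nodes: 4:W, 9:D, 10:A, 11:D, 12:O, 13:A, 14:A
edges: (10,4,l); (10,14,r); (13,11,l); (13,12,r); (14,9,l); (14,9,r)


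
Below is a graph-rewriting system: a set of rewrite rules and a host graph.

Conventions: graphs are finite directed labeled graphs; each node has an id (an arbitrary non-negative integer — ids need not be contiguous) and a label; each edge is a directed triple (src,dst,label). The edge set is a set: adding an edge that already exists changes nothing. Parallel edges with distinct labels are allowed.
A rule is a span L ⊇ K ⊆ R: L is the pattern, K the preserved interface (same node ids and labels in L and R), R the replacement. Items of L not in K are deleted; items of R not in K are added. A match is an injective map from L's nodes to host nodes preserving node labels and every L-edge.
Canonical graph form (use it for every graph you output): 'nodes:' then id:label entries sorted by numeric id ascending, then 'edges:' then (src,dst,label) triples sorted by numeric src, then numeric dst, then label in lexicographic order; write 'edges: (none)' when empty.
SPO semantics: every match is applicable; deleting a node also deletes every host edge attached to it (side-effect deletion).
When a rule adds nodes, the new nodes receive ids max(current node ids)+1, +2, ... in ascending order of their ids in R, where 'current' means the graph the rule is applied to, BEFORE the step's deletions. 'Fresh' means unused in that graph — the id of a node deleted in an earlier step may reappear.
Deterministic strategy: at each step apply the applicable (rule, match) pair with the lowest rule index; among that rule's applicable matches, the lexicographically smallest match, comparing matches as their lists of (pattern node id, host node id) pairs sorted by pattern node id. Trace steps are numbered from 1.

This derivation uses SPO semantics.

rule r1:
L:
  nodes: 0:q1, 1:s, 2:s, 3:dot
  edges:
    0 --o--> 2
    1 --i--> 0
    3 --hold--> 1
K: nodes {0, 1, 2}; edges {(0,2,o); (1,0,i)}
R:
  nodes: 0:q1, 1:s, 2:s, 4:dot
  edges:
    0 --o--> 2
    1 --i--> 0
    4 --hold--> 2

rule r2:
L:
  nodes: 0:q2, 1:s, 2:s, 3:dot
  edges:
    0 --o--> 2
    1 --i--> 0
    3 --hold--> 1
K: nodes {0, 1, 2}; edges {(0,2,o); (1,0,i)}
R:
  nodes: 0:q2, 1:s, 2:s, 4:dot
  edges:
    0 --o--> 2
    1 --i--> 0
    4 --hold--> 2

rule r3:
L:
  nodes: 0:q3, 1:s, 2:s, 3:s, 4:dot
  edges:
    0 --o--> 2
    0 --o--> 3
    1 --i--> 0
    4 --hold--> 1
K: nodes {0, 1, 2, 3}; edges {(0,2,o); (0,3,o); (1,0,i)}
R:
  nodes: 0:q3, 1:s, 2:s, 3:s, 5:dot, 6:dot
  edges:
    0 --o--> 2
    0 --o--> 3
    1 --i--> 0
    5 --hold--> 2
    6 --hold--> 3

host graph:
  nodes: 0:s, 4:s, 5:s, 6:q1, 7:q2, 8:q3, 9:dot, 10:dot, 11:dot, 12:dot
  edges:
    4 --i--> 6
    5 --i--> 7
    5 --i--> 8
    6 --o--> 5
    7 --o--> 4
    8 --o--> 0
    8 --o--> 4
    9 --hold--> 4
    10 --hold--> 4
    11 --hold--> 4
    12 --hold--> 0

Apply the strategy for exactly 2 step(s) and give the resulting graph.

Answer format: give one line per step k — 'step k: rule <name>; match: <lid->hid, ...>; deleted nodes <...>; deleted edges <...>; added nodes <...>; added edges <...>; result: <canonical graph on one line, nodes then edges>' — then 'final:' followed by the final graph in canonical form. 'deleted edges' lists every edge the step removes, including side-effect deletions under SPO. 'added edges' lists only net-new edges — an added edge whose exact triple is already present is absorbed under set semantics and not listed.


step 1: rule r1; match: 0->6, 1->4, 2->5, 3->9; deleted nodes 9; deleted edges (9,4,hold); added nodes 13; added edges (13,5,hold); result: nodes: 0:s, 4:s, 5:s, 6:q1, 7:q2, 8:q3, 10:dot, 11:dot, 12:dot, 13:dot edges: (4,6,i); (5,7,i); (5,8,i); (6,5,o); (7,4,o); (8,0,o); (8,4,o); (10,4,hold); (11,4,hold); (12,0,hold); (13,5,hold)
step 2: rule r1; match: 0->6, 1->4, 2->5, 3->10; deleted nodes 10; deleted edges (10,4,hold); added nodes 14; added edges (14,5,hold); result: nodes: 0:s, 4:s, 5:s, 6:q1, 7:q2, 8:q3, 11:dot, 12:dot, 13:dot, 14:dot edges: (4,6,i); (5,7,i); (5,8,i); (6,5,o); (7,4,o); (8,0,o); (8,4,o); (11,4,hold); (12,0,hold); (13,5,hold); (14,5,hold)
final:
nodes: 0:s, 4:s, 5:s, 6:q1, 7:q2, 8:q3, 11:dot, 12:dot, 13:dot, 14:dot
edges: (4,6,i); (5,7,i); (5,8,i); (6,5,o); (7,4,o); (8,0,o); (8,4,o); (11,4,hold); (12,0,hold); (13,5,hold); (14,5,hold)
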